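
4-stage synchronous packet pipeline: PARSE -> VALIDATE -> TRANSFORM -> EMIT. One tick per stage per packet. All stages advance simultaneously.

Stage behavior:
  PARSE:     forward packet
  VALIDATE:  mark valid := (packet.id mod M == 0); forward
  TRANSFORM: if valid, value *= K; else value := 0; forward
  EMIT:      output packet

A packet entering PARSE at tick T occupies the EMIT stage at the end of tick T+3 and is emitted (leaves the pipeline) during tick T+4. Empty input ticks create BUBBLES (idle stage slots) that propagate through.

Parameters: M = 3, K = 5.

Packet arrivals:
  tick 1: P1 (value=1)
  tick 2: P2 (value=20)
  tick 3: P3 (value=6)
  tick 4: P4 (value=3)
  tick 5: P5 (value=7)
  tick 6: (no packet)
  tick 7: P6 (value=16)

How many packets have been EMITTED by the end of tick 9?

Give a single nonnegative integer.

Tick 1: [PARSE:P1(v=1,ok=F), VALIDATE:-, TRANSFORM:-, EMIT:-] out:-; in:P1
Tick 2: [PARSE:P2(v=20,ok=F), VALIDATE:P1(v=1,ok=F), TRANSFORM:-, EMIT:-] out:-; in:P2
Tick 3: [PARSE:P3(v=6,ok=F), VALIDATE:P2(v=20,ok=F), TRANSFORM:P1(v=0,ok=F), EMIT:-] out:-; in:P3
Tick 4: [PARSE:P4(v=3,ok=F), VALIDATE:P3(v=6,ok=T), TRANSFORM:P2(v=0,ok=F), EMIT:P1(v=0,ok=F)] out:-; in:P4
Tick 5: [PARSE:P5(v=7,ok=F), VALIDATE:P4(v=3,ok=F), TRANSFORM:P3(v=30,ok=T), EMIT:P2(v=0,ok=F)] out:P1(v=0); in:P5
Tick 6: [PARSE:-, VALIDATE:P5(v=7,ok=F), TRANSFORM:P4(v=0,ok=F), EMIT:P3(v=30,ok=T)] out:P2(v=0); in:-
Tick 7: [PARSE:P6(v=16,ok=F), VALIDATE:-, TRANSFORM:P5(v=0,ok=F), EMIT:P4(v=0,ok=F)] out:P3(v=30); in:P6
Tick 8: [PARSE:-, VALIDATE:P6(v=16,ok=T), TRANSFORM:-, EMIT:P5(v=0,ok=F)] out:P4(v=0); in:-
Tick 9: [PARSE:-, VALIDATE:-, TRANSFORM:P6(v=80,ok=T), EMIT:-] out:P5(v=0); in:-
Emitted by tick 9: ['P1', 'P2', 'P3', 'P4', 'P5']

Answer: 5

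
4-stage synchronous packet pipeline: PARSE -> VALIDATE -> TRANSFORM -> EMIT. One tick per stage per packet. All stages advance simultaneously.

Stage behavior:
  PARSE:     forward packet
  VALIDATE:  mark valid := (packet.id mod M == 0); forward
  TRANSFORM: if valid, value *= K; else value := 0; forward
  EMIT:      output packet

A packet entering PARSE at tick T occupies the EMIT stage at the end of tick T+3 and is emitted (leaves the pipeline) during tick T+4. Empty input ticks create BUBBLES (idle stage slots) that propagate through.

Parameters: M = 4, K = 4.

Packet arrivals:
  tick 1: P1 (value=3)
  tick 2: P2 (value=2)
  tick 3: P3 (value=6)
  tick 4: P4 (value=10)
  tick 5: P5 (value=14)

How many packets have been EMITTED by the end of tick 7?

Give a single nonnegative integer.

Answer: 3

Derivation:
Tick 1: [PARSE:P1(v=3,ok=F), VALIDATE:-, TRANSFORM:-, EMIT:-] out:-; in:P1
Tick 2: [PARSE:P2(v=2,ok=F), VALIDATE:P1(v=3,ok=F), TRANSFORM:-, EMIT:-] out:-; in:P2
Tick 3: [PARSE:P3(v=6,ok=F), VALIDATE:P2(v=2,ok=F), TRANSFORM:P1(v=0,ok=F), EMIT:-] out:-; in:P3
Tick 4: [PARSE:P4(v=10,ok=F), VALIDATE:P3(v=6,ok=F), TRANSFORM:P2(v=0,ok=F), EMIT:P1(v=0,ok=F)] out:-; in:P4
Tick 5: [PARSE:P5(v=14,ok=F), VALIDATE:P4(v=10,ok=T), TRANSFORM:P3(v=0,ok=F), EMIT:P2(v=0,ok=F)] out:P1(v=0); in:P5
Tick 6: [PARSE:-, VALIDATE:P5(v=14,ok=F), TRANSFORM:P4(v=40,ok=T), EMIT:P3(v=0,ok=F)] out:P2(v=0); in:-
Tick 7: [PARSE:-, VALIDATE:-, TRANSFORM:P5(v=0,ok=F), EMIT:P4(v=40,ok=T)] out:P3(v=0); in:-
Emitted by tick 7: ['P1', 'P2', 'P3']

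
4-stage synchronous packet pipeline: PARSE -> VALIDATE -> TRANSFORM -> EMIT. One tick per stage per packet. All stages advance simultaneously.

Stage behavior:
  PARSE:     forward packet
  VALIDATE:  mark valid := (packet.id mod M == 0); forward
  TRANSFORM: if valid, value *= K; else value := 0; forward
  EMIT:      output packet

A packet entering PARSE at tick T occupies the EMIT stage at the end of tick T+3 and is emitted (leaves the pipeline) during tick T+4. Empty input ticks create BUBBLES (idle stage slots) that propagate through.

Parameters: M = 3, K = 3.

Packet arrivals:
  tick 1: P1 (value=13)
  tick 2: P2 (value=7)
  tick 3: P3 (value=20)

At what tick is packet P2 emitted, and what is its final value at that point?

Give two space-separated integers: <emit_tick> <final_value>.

Answer: 6 0

Derivation:
Tick 1: [PARSE:P1(v=13,ok=F), VALIDATE:-, TRANSFORM:-, EMIT:-] out:-; in:P1
Tick 2: [PARSE:P2(v=7,ok=F), VALIDATE:P1(v=13,ok=F), TRANSFORM:-, EMIT:-] out:-; in:P2
Tick 3: [PARSE:P3(v=20,ok=F), VALIDATE:P2(v=7,ok=F), TRANSFORM:P1(v=0,ok=F), EMIT:-] out:-; in:P3
Tick 4: [PARSE:-, VALIDATE:P3(v=20,ok=T), TRANSFORM:P2(v=0,ok=F), EMIT:P1(v=0,ok=F)] out:-; in:-
Tick 5: [PARSE:-, VALIDATE:-, TRANSFORM:P3(v=60,ok=T), EMIT:P2(v=0,ok=F)] out:P1(v=0); in:-
Tick 6: [PARSE:-, VALIDATE:-, TRANSFORM:-, EMIT:P3(v=60,ok=T)] out:P2(v=0); in:-
Tick 7: [PARSE:-, VALIDATE:-, TRANSFORM:-, EMIT:-] out:P3(v=60); in:-
P2: arrives tick 2, valid=False (id=2, id%3=2), emit tick 6, final value 0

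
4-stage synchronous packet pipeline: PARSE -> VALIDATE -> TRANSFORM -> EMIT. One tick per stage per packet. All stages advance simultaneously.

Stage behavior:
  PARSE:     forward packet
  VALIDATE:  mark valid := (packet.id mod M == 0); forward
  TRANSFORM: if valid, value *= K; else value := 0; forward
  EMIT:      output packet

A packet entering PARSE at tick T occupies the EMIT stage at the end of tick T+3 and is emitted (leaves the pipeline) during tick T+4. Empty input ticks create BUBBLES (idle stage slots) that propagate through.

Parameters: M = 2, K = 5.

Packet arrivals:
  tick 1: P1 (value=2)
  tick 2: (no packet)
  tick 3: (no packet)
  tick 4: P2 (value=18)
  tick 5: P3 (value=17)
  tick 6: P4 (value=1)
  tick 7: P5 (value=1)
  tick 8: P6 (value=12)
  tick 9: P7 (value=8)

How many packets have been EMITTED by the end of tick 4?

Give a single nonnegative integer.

Tick 1: [PARSE:P1(v=2,ok=F), VALIDATE:-, TRANSFORM:-, EMIT:-] out:-; in:P1
Tick 2: [PARSE:-, VALIDATE:P1(v=2,ok=F), TRANSFORM:-, EMIT:-] out:-; in:-
Tick 3: [PARSE:-, VALIDATE:-, TRANSFORM:P1(v=0,ok=F), EMIT:-] out:-; in:-
Tick 4: [PARSE:P2(v=18,ok=F), VALIDATE:-, TRANSFORM:-, EMIT:P1(v=0,ok=F)] out:-; in:P2
Emitted by tick 4: []

Answer: 0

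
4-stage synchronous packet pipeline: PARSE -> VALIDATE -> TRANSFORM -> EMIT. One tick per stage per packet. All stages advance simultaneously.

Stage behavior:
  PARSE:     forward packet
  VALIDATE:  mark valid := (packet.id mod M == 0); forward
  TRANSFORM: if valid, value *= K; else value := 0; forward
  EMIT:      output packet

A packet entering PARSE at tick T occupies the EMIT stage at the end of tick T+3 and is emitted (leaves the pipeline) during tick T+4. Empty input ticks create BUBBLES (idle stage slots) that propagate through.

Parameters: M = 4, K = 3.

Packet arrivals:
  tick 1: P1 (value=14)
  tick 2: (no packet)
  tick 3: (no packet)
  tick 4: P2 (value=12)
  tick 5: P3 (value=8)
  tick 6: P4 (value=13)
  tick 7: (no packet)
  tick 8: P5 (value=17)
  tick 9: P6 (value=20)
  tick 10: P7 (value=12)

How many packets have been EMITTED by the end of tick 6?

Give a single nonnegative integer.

Tick 1: [PARSE:P1(v=14,ok=F), VALIDATE:-, TRANSFORM:-, EMIT:-] out:-; in:P1
Tick 2: [PARSE:-, VALIDATE:P1(v=14,ok=F), TRANSFORM:-, EMIT:-] out:-; in:-
Tick 3: [PARSE:-, VALIDATE:-, TRANSFORM:P1(v=0,ok=F), EMIT:-] out:-; in:-
Tick 4: [PARSE:P2(v=12,ok=F), VALIDATE:-, TRANSFORM:-, EMIT:P1(v=0,ok=F)] out:-; in:P2
Tick 5: [PARSE:P3(v=8,ok=F), VALIDATE:P2(v=12,ok=F), TRANSFORM:-, EMIT:-] out:P1(v=0); in:P3
Tick 6: [PARSE:P4(v=13,ok=F), VALIDATE:P3(v=8,ok=F), TRANSFORM:P2(v=0,ok=F), EMIT:-] out:-; in:P4
Emitted by tick 6: ['P1']

Answer: 1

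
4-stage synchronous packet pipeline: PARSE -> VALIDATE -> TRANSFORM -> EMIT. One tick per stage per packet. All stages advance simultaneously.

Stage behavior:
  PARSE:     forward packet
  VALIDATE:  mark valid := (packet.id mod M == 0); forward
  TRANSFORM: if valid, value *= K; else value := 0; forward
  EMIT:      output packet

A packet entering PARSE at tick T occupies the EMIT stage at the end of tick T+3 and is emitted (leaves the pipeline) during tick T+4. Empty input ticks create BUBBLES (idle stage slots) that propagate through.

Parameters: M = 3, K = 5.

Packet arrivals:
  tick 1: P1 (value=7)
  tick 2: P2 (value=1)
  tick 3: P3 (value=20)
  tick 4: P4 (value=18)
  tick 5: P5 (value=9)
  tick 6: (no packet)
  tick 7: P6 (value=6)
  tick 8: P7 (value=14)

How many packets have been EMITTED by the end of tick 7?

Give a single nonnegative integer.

Answer: 3

Derivation:
Tick 1: [PARSE:P1(v=7,ok=F), VALIDATE:-, TRANSFORM:-, EMIT:-] out:-; in:P1
Tick 2: [PARSE:P2(v=1,ok=F), VALIDATE:P1(v=7,ok=F), TRANSFORM:-, EMIT:-] out:-; in:P2
Tick 3: [PARSE:P3(v=20,ok=F), VALIDATE:P2(v=1,ok=F), TRANSFORM:P1(v=0,ok=F), EMIT:-] out:-; in:P3
Tick 4: [PARSE:P4(v=18,ok=F), VALIDATE:P3(v=20,ok=T), TRANSFORM:P2(v=0,ok=F), EMIT:P1(v=0,ok=F)] out:-; in:P4
Tick 5: [PARSE:P5(v=9,ok=F), VALIDATE:P4(v=18,ok=F), TRANSFORM:P3(v=100,ok=T), EMIT:P2(v=0,ok=F)] out:P1(v=0); in:P5
Tick 6: [PARSE:-, VALIDATE:P5(v=9,ok=F), TRANSFORM:P4(v=0,ok=F), EMIT:P3(v=100,ok=T)] out:P2(v=0); in:-
Tick 7: [PARSE:P6(v=6,ok=F), VALIDATE:-, TRANSFORM:P5(v=0,ok=F), EMIT:P4(v=0,ok=F)] out:P3(v=100); in:P6
Emitted by tick 7: ['P1', 'P2', 'P3']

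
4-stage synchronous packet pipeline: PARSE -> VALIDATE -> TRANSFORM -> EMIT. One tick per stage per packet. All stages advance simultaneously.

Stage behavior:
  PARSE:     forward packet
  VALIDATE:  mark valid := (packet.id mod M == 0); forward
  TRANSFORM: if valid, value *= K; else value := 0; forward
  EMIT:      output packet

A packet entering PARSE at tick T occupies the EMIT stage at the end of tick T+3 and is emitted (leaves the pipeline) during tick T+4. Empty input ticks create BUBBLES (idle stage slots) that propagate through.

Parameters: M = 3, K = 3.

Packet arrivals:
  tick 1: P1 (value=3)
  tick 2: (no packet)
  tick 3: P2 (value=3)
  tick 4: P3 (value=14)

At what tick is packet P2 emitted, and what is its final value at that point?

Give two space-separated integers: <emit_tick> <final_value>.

Tick 1: [PARSE:P1(v=3,ok=F), VALIDATE:-, TRANSFORM:-, EMIT:-] out:-; in:P1
Tick 2: [PARSE:-, VALIDATE:P1(v=3,ok=F), TRANSFORM:-, EMIT:-] out:-; in:-
Tick 3: [PARSE:P2(v=3,ok=F), VALIDATE:-, TRANSFORM:P1(v=0,ok=F), EMIT:-] out:-; in:P2
Tick 4: [PARSE:P3(v=14,ok=F), VALIDATE:P2(v=3,ok=F), TRANSFORM:-, EMIT:P1(v=0,ok=F)] out:-; in:P3
Tick 5: [PARSE:-, VALIDATE:P3(v=14,ok=T), TRANSFORM:P2(v=0,ok=F), EMIT:-] out:P1(v=0); in:-
Tick 6: [PARSE:-, VALIDATE:-, TRANSFORM:P3(v=42,ok=T), EMIT:P2(v=0,ok=F)] out:-; in:-
Tick 7: [PARSE:-, VALIDATE:-, TRANSFORM:-, EMIT:P3(v=42,ok=T)] out:P2(v=0); in:-
Tick 8: [PARSE:-, VALIDATE:-, TRANSFORM:-, EMIT:-] out:P3(v=42); in:-
P2: arrives tick 3, valid=False (id=2, id%3=2), emit tick 7, final value 0

Answer: 7 0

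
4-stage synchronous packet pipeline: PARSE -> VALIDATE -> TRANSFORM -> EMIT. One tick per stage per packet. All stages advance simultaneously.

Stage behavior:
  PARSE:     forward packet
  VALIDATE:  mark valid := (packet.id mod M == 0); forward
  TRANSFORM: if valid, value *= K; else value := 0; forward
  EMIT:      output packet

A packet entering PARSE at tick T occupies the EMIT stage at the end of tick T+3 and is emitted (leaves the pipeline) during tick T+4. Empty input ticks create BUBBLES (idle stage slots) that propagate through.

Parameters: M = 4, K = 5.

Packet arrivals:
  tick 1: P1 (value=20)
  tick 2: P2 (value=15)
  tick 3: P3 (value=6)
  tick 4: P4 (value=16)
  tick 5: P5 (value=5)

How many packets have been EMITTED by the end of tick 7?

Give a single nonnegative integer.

Answer: 3

Derivation:
Tick 1: [PARSE:P1(v=20,ok=F), VALIDATE:-, TRANSFORM:-, EMIT:-] out:-; in:P1
Tick 2: [PARSE:P2(v=15,ok=F), VALIDATE:P1(v=20,ok=F), TRANSFORM:-, EMIT:-] out:-; in:P2
Tick 3: [PARSE:P3(v=6,ok=F), VALIDATE:P2(v=15,ok=F), TRANSFORM:P1(v=0,ok=F), EMIT:-] out:-; in:P3
Tick 4: [PARSE:P4(v=16,ok=F), VALIDATE:P3(v=6,ok=F), TRANSFORM:P2(v=0,ok=F), EMIT:P1(v=0,ok=F)] out:-; in:P4
Tick 5: [PARSE:P5(v=5,ok=F), VALIDATE:P4(v=16,ok=T), TRANSFORM:P3(v=0,ok=F), EMIT:P2(v=0,ok=F)] out:P1(v=0); in:P5
Tick 6: [PARSE:-, VALIDATE:P5(v=5,ok=F), TRANSFORM:P4(v=80,ok=T), EMIT:P3(v=0,ok=F)] out:P2(v=0); in:-
Tick 7: [PARSE:-, VALIDATE:-, TRANSFORM:P5(v=0,ok=F), EMIT:P4(v=80,ok=T)] out:P3(v=0); in:-
Emitted by tick 7: ['P1', 'P2', 'P3']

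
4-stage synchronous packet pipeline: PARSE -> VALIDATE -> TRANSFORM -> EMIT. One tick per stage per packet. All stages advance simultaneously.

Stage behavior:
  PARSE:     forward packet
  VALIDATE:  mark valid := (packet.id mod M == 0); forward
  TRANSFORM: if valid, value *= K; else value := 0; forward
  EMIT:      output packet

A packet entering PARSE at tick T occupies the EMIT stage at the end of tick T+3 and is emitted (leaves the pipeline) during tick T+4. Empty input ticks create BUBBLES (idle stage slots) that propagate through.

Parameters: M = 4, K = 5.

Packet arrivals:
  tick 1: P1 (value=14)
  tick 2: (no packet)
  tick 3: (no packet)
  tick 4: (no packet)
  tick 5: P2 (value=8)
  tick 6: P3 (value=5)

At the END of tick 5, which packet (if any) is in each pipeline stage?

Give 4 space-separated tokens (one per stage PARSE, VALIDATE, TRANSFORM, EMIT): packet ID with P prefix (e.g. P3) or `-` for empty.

Answer: P2 - - -

Derivation:
Tick 1: [PARSE:P1(v=14,ok=F), VALIDATE:-, TRANSFORM:-, EMIT:-] out:-; in:P1
Tick 2: [PARSE:-, VALIDATE:P1(v=14,ok=F), TRANSFORM:-, EMIT:-] out:-; in:-
Tick 3: [PARSE:-, VALIDATE:-, TRANSFORM:P1(v=0,ok=F), EMIT:-] out:-; in:-
Tick 4: [PARSE:-, VALIDATE:-, TRANSFORM:-, EMIT:P1(v=0,ok=F)] out:-; in:-
Tick 5: [PARSE:P2(v=8,ok=F), VALIDATE:-, TRANSFORM:-, EMIT:-] out:P1(v=0); in:P2
At end of tick 5: ['P2', '-', '-', '-']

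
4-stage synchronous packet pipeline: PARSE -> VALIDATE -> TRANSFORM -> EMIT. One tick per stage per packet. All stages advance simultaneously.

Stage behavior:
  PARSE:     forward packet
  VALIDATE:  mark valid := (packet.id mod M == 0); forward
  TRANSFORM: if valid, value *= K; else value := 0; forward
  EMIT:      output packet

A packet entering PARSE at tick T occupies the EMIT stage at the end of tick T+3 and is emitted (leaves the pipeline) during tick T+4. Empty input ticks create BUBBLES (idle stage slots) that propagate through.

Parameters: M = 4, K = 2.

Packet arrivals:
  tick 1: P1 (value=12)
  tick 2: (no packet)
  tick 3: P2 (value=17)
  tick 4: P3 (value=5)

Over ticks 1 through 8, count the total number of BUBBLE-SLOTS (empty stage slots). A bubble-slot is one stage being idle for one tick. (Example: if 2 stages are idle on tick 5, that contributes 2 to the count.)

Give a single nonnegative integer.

Tick 1: [PARSE:P1(v=12,ok=F), VALIDATE:-, TRANSFORM:-, EMIT:-] out:-; bubbles=3
Tick 2: [PARSE:-, VALIDATE:P1(v=12,ok=F), TRANSFORM:-, EMIT:-] out:-; bubbles=3
Tick 3: [PARSE:P2(v=17,ok=F), VALIDATE:-, TRANSFORM:P1(v=0,ok=F), EMIT:-] out:-; bubbles=2
Tick 4: [PARSE:P3(v=5,ok=F), VALIDATE:P2(v=17,ok=F), TRANSFORM:-, EMIT:P1(v=0,ok=F)] out:-; bubbles=1
Tick 5: [PARSE:-, VALIDATE:P3(v=5,ok=F), TRANSFORM:P2(v=0,ok=F), EMIT:-] out:P1(v=0); bubbles=2
Tick 6: [PARSE:-, VALIDATE:-, TRANSFORM:P3(v=0,ok=F), EMIT:P2(v=0,ok=F)] out:-; bubbles=2
Tick 7: [PARSE:-, VALIDATE:-, TRANSFORM:-, EMIT:P3(v=0,ok=F)] out:P2(v=0); bubbles=3
Tick 8: [PARSE:-, VALIDATE:-, TRANSFORM:-, EMIT:-] out:P3(v=0); bubbles=4
Total bubble-slots: 20

Answer: 20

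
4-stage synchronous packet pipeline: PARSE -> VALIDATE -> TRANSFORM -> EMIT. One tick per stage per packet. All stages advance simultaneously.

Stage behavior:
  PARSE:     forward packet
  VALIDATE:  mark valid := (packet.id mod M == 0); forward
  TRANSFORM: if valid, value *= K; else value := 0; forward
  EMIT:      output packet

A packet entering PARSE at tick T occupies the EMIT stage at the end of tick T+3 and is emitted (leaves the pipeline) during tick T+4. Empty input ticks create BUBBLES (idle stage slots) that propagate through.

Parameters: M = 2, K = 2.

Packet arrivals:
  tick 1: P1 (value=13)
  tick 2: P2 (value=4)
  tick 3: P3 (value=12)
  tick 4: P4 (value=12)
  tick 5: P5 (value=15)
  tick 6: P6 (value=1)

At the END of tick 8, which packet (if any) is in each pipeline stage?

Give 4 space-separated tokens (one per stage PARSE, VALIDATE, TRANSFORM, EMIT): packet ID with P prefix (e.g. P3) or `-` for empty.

Tick 1: [PARSE:P1(v=13,ok=F), VALIDATE:-, TRANSFORM:-, EMIT:-] out:-; in:P1
Tick 2: [PARSE:P2(v=4,ok=F), VALIDATE:P1(v=13,ok=F), TRANSFORM:-, EMIT:-] out:-; in:P2
Tick 3: [PARSE:P3(v=12,ok=F), VALIDATE:P2(v=4,ok=T), TRANSFORM:P1(v=0,ok=F), EMIT:-] out:-; in:P3
Tick 4: [PARSE:P4(v=12,ok=F), VALIDATE:P3(v=12,ok=F), TRANSFORM:P2(v=8,ok=T), EMIT:P1(v=0,ok=F)] out:-; in:P4
Tick 5: [PARSE:P5(v=15,ok=F), VALIDATE:P4(v=12,ok=T), TRANSFORM:P3(v=0,ok=F), EMIT:P2(v=8,ok=T)] out:P1(v=0); in:P5
Tick 6: [PARSE:P6(v=1,ok=F), VALIDATE:P5(v=15,ok=F), TRANSFORM:P4(v=24,ok=T), EMIT:P3(v=0,ok=F)] out:P2(v=8); in:P6
Tick 7: [PARSE:-, VALIDATE:P6(v=1,ok=T), TRANSFORM:P5(v=0,ok=F), EMIT:P4(v=24,ok=T)] out:P3(v=0); in:-
Tick 8: [PARSE:-, VALIDATE:-, TRANSFORM:P6(v=2,ok=T), EMIT:P5(v=0,ok=F)] out:P4(v=24); in:-
At end of tick 8: ['-', '-', 'P6', 'P5']

Answer: - - P6 P5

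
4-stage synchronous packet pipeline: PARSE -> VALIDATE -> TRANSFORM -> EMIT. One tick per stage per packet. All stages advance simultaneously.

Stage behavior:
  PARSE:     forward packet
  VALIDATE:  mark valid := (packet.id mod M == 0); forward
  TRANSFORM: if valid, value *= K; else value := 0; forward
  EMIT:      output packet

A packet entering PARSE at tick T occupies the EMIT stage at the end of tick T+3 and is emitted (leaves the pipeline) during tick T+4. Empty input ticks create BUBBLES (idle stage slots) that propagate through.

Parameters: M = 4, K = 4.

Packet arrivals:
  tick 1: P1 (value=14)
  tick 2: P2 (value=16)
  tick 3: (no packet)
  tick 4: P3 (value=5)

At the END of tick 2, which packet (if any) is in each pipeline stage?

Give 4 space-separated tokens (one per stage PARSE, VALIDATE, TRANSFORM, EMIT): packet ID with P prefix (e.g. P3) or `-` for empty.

Tick 1: [PARSE:P1(v=14,ok=F), VALIDATE:-, TRANSFORM:-, EMIT:-] out:-; in:P1
Tick 2: [PARSE:P2(v=16,ok=F), VALIDATE:P1(v=14,ok=F), TRANSFORM:-, EMIT:-] out:-; in:P2
At end of tick 2: ['P2', 'P1', '-', '-']

Answer: P2 P1 - -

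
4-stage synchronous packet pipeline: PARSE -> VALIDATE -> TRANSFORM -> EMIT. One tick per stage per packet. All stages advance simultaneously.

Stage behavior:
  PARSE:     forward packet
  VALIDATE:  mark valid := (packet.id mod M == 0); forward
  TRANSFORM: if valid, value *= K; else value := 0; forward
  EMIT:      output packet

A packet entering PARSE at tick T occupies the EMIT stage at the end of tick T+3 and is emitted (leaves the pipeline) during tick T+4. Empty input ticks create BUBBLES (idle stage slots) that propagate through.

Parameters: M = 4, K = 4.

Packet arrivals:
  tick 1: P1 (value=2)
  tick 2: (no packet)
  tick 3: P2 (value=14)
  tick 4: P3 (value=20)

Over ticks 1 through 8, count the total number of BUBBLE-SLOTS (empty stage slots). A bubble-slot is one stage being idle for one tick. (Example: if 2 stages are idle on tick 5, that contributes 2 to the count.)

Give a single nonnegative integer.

Tick 1: [PARSE:P1(v=2,ok=F), VALIDATE:-, TRANSFORM:-, EMIT:-] out:-; bubbles=3
Tick 2: [PARSE:-, VALIDATE:P1(v=2,ok=F), TRANSFORM:-, EMIT:-] out:-; bubbles=3
Tick 3: [PARSE:P2(v=14,ok=F), VALIDATE:-, TRANSFORM:P1(v=0,ok=F), EMIT:-] out:-; bubbles=2
Tick 4: [PARSE:P3(v=20,ok=F), VALIDATE:P2(v=14,ok=F), TRANSFORM:-, EMIT:P1(v=0,ok=F)] out:-; bubbles=1
Tick 5: [PARSE:-, VALIDATE:P3(v=20,ok=F), TRANSFORM:P2(v=0,ok=F), EMIT:-] out:P1(v=0); bubbles=2
Tick 6: [PARSE:-, VALIDATE:-, TRANSFORM:P3(v=0,ok=F), EMIT:P2(v=0,ok=F)] out:-; bubbles=2
Tick 7: [PARSE:-, VALIDATE:-, TRANSFORM:-, EMIT:P3(v=0,ok=F)] out:P2(v=0); bubbles=3
Tick 8: [PARSE:-, VALIDATE:-, TRANSFORM:-, EMIT:-] out:P3(v=0); bubbles=4
Total bubble-slots: 20

Answer: 20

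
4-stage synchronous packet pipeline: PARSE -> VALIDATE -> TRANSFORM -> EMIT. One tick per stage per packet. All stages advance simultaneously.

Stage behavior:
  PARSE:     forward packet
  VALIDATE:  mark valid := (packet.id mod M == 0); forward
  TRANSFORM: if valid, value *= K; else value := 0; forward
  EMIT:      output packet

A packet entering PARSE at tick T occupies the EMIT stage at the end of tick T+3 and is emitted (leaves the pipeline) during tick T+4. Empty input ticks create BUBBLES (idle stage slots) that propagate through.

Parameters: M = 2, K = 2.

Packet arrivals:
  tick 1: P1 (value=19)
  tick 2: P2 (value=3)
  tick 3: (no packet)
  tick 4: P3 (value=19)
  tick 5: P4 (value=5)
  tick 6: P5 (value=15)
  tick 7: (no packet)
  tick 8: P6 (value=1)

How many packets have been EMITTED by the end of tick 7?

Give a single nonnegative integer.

Tick 1: [PARSE:P1(v=19,ok=F), VALIDATE:-, TRANSFORM:-, EMIT:-] out:-; in:P1
Tick 2: [PARSE:P2(v=3,ok=F), VALIDATE:P1(v=19,ok=F), TRANSFORM:-, EMIT:-] out:-; in:P2
Tick 3: [PARSE:-, VALIDATE:P2(v=3,ok=T), TRANSFORM:P1(v=0,ok=F), EMIT:-] out:-; in:-
Tick 4: [PARSE:P3(v=19,ok=F), VALIDATE:-, TRANSFORM:P2(v=6,ok=T), EMIT:P1(v=0,ok=F)] out:-; in:P3
Tick 5: [PARSE:P4(v=5,ok=F), VALIDATE:P3(v=19,ok=F), TRANSFORM:-, EMIT:P2(v=6,ok=T)] out:P1(v=0); in:P4
Tick 6: [PARSE:P5(v=15,ok=F), VALIDATE:P4(v=5,ok=T), TRANSFORM:P3(v=0,ok=F), EMIT:-] out:P2(v=6); in:P5
Tick 7: [PARSE:-, VALIDATE:P5(v=15,ok=F), TRANSFORM:P4(v=10,ok=T), EMIT:P3(v=0,ok=F)] out:-; in:-
Emitted by tick 7: ['P1', 'P2']

Answer: 2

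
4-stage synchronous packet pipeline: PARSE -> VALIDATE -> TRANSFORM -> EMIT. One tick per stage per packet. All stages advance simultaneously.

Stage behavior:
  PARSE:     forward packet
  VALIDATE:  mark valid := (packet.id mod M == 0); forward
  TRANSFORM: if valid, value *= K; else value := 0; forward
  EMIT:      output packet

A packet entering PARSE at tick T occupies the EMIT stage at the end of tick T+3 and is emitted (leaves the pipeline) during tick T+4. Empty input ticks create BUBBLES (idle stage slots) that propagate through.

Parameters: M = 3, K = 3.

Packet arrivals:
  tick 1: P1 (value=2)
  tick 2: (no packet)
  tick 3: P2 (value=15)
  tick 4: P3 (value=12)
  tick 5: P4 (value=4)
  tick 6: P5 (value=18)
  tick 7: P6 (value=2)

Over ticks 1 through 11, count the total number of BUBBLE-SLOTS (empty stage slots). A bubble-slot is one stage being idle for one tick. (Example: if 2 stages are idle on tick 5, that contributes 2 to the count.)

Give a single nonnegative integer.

Answer: 20

Derivation:
Tick 1: [PARSE:P1(v=2,ok=F), VALIDATE:-, TRANSFORM:-, EMIT:-] out:-; bubbles=3
Tick 2: [PARSE:-, VALIDATE:P1(v=2,ok=F), TRANSFORM:-, EMIT:-] out:-; bubbles=3
Tick 3: [PARSE:P2(v=15,ok=F), VALIDATE:-, TRANSFORM:P1(v=0,ok=F), EMIT:-] out:-; bubbles=2
Tick 4: [PARSE:P3(v=12,ok=F), VALIDATE:P2(v=15,ok=F), TRANSFORM:-, EMIT:P1(v=0,ok=F)] out:-; bubbles=1
Tick 5: [PARSE:P4(v=4,ok=F), VALIDATE:P3(v=12,ok=T), TRANSFORM:P2(v=0,ok=F), EMIT:-] out:P1(v=0); bubbles=1
Tick 6: [PARSE:P5(v=18,ok=F), VALIDATE:P4(v=4,ok=F), TRANSFORM:P3(v=36,ok=T), EMIT:P2(v=0,ok=F)] out:-; bubbles=0
Tick 7: [PARSE:P6(v=2,ok=F), VALIDATE:P5(v=18,ok=F), TRANSFORM:P4(v=0,ok=F), EMIT:P3(v=36,ok=T)] out:P2(v=0); bubbles=0
Tick 8: [PARSE:-, VALIDATE:P6(v=2,ok=T), TRANSFORM:P5(v=0,ok=F), EMIT:P4(v=0,ok=F)] out:P3(v=36); bubbles=1
Tick 9: [PARSE:-, VALIDATE:-, TRANSFORM:P6(v=6,ok=T), EMIT:P5(v=0,ok=F)] out:P4(v=0); bubbles=2
Tick 10: [PARSE:-, VALIDATE:-, TRANSFORM:-, EMIT:P6(v=6,ok=T)] out:P5(v=0); bubbles=3
Tick 11: [PARSE:-, VALIDATE:-, TRANSFORM:-, EMIT:-] out:P6(v=6); bubbles=4
Total bubble-slots: 20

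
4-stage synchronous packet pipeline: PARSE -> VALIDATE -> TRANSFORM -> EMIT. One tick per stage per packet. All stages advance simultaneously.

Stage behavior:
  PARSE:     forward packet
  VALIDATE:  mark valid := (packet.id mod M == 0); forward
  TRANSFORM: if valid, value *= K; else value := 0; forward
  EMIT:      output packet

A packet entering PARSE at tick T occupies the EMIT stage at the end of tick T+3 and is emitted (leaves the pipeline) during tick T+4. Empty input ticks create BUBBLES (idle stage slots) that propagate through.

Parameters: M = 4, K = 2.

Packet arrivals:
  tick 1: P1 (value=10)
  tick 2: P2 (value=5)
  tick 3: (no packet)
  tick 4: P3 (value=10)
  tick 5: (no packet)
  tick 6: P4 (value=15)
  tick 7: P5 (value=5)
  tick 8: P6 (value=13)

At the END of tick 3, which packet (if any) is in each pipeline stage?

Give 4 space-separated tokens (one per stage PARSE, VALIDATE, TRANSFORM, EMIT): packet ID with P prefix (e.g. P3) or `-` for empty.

Answer: - P2 P1 -

Derivation:
Tick 1: [PARSE:P1(v=10,ok=F), VALIDATE:-, TRANSFORM:-, EMIT:-] out:-; in:P1
Tick 2: [PARSE:P2(v=5,ok=F), VALIDATE:P1(v=10,ok=F), TRANSFORM:-, EMIT:-] out:-; in:P2
Tick 3: [PARSE:-, VALIDATE:P2(v=5,ok=F), TRANSFORM:P1(v=0,ok=F), EMIT:-] out:-; in:-
At end of tick 3: ['-', 'P2', 'P1', '-']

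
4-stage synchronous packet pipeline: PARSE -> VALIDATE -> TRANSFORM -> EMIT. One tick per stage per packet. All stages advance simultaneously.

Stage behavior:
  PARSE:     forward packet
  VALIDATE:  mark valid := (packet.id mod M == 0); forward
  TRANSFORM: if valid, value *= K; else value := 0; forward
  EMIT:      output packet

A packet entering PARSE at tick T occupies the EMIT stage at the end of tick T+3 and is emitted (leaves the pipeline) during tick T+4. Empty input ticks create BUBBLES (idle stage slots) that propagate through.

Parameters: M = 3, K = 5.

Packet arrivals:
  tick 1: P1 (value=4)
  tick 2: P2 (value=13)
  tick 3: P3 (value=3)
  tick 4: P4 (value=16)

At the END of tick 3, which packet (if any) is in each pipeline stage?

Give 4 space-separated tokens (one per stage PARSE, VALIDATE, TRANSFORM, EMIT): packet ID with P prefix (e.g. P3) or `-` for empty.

Answer: P3 P2 P1 -

Derivation:
Tick 1: [PARSE:P1(v=4,ok=F), VALIDATE:-, TRANSFORM:-, EMIT:-] out:-; in:P1
Tick 2: [PARSE:P2(v=13,ok=F), VALIDATE:P1(v=4,ok=F), TRANSFORM:-, EMIT:-] out:-; in:P2
Tick 3: [PARSE:P3(v=3,ok=F), VALIDATE:P2(v=13,ok=F), TRANSFORM:P1(v=0,ok=F), EMIT:-] out:-; in:P3
At end of tick 3: ['P3', 'P2', 'P1', '-']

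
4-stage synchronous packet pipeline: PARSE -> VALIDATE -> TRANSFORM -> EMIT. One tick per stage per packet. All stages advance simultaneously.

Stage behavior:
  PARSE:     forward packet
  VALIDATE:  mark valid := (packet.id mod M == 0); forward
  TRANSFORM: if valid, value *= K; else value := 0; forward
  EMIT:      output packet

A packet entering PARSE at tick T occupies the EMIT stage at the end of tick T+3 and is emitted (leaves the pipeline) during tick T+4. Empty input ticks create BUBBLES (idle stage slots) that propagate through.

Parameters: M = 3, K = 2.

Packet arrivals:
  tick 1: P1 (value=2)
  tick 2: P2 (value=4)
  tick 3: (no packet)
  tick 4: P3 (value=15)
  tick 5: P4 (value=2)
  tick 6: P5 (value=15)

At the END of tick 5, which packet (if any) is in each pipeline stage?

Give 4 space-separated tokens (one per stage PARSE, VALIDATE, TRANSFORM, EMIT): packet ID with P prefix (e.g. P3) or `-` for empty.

Tick 1: [PARSE:P1(v=2,ok=F), VALIDATE:-, TRANSFORM:-, EMIT:-] out:-; in:P1
Tick 2: [PARSE:P2(v=4,ok=F), VALIDATE:P1(v=2,ok=F), TRANSFORM:-, EMIT:-] out:-; in:P2
Tick 3: [PARSE:-, VALIDATE:P2(v=4,ok=F), TRANSFORM:P1(v=0,ok=F), EMIT:-] out:-; in:-
Tick 4: [PARSE:P3(v=15,ok=F), VALIDATE:-, TRANSFORM:P2(v=0,ok=F), EMIT:P1(v=0,ok=F)] out:-; in:P3
Tick 5: [PARSE:P4(v=2,ok=F), VALIDATE:P3(v=15,ok=T), TRANSFORM:-, EMIT:P2(v=0,ok=F)] out:P1(v=0); in:P4
At end of tick 5: ['P4', 'P3', '-', 'P2']

Answer: P4 P3 - P2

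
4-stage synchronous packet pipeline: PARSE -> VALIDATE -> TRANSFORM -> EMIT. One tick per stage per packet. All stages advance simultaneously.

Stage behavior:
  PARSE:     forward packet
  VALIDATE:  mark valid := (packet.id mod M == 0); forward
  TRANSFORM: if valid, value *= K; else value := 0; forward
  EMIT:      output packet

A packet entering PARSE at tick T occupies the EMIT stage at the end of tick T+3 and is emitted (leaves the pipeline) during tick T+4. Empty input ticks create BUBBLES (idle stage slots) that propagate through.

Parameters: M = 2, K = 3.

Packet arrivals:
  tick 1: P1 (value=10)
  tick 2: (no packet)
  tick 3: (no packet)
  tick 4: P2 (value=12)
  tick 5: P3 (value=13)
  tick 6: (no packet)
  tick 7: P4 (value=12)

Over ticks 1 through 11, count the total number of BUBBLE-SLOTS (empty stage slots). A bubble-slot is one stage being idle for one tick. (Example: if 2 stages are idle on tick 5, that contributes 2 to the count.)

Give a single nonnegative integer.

Tick 1: [PARSE:P1(v=10,ok=F), VALIDATE:-, TRANSFORM:-, EMIT:-] out:-; bubbles=3
Tick 2: [PARSE:-, VALIDATE:P1(v=10,ok=F), TRANSFORM:-, EMIT:-] out:-; bubbles=3
Tick 3: [PARSE:-, VALIDATE:-, TRANSFORM:P1(v=0,ok=F), EMIT:-] out:-; bubbles=3
Tick 4: [PARSE:P2(v=12,ok=F), VALIDATE:-, TRANSFORM:-, EMIT:P1(v=0,ok=F)] out:-; bubbles=2
Tick 5: [PARSE:P3(v=13,ok=F), VALIDATE:P2(v=12,ok=T), TRANSFORM:-, EMIT:-] out:P1(v=0); bubbles=2
Tick 6: [PARSE:-, VALIDATE:P3(v=13,ok=F), TRANSFORM:P2(v=36,ok=T), EMIT:-] out:-; bubbles=2
Tick 7: [PARSE:P4(v=12,ok=F), VALIDATE:-, TRANSFORM:P3(v=0,ok=F), EMIT:P2(v=36,ok=T)] out:-; bubbles=1
Tick 8: [PARSE:-, VALIDATE:P4(v=12,ok=T), TRANSFORM:-, EMIT:P3(v=0,ok=F)] out:P2(v=36); bubbles=2
Tick 9: [PARSE:-, VALIDATE:-, TRANSFORM:P4(v=36,ok=T), EMIT:-] out:P3(v=0); bubbles=3
Tick 10: [PARSE:-, VALIDATE:-, TRANSFORM:-, EMIT:P4(v=36,ok=T)] out:-; bubbles=3
Tick 11: [PARSE:-, VALIDATE:-, TRANSFORM:-, EMIT:-] out:P4(v=36); bubbles=4
Total bubble-slots: 28

Answer: 28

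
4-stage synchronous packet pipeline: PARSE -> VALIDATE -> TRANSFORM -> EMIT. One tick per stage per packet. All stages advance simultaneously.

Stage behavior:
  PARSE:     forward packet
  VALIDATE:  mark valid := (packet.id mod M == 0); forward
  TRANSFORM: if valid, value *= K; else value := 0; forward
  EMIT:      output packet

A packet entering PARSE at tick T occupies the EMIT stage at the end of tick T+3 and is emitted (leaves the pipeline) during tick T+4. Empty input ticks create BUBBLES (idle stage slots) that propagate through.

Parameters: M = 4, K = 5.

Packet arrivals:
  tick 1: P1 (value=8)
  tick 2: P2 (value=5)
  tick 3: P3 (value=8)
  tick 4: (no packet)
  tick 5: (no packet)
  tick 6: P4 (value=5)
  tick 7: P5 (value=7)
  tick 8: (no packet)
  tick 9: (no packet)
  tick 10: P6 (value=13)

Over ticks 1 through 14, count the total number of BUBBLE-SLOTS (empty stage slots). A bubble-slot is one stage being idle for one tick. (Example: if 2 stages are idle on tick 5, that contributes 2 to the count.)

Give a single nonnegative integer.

Tick 1: [PARSE:P1(v=8,ok=F), VALIDATE:-, TRANSFORM:-, EMIT:-] out:-; bubbles=3
Tick 2: [PARSE:P2(v=5,ok=F), VALIDATE:P1(v=8,ok=F), TRANSFORM:-, EMIT:-] out:-; bubbles=2
Tick 3: [PARSE:P3(v=8,ok=F), VALIDATE:P2(v=5,ok=F), TRANSFORM:P1(v=0,ok=F), EMIT:-] out:-; bubbles=1
Tick 4: [PARSE:-, VALIDATE:P3(v=8,ok=F), TRANSFORM:P2(v=0,ok=F), EMIT:P1(v=0,ok=F)] out:-; bubbles=1
Tick 5: [PARSE:-, VALIDATE:-, TRANSFORM:P3(v=0,ok=F), EMIT:P2(v=0,ok=F)] out:P1(v=0); bubbles=2
Tick 6: [PARSE:P4(v=5,ok=F), VALIDATE:-, TRANSFORM:-, EMIT:P3(v=0,ok=F)] out:P2(v=0); bubbles=2
Tick 7: [PARSE:P5(v=7,ok=F), VALIDATE:P4(v=5,ok=T), TRANSFORM:-, EMIT:-] out:P3(v=0); bubbles=2
Tick 8: [PARSE:-, VALIDATE:P5(v=7,ok=F), TRANSFORM:P4(v=25,ok=T), EMIT:-] out:-; bubbles=2
Tick 9: [PARSE:-, VALIDATE:-, TRANSFORM:P5(v=0,ok=F), EMIT:P4(v=25,ok=T)] out:-; bubbles=2
Tick 10: [PARSE:P6(v=13,ok=F), VALIDATE:-, TRANSFORM:-, EMIT:P5(v=0,ok=F)] out:P4(v=25); bubbles=2
Tick 11: [PARSE:-, VALIDATE:P6(v=13,ok=F), TRANSFORM:-, EMIT:-] out:P5(v=0); bubbles=3
Tick 12: [PARSE:-, VALIDATE:-, TRANSFORM:P6(v=0,ok=F), EMIT:-] out:-; bubbles=3
Tick 13: [PARSE:-, VALIDATE:-, TRANSFORM:-, EMIT:P6(v=0,ok=F)] out:-; bubbles=3
Tick 14: [PARSE:-, VALIDATE:-, TRANSFORM:-, EMIT:-] out:P6(v=0); bubbles=4
Total bubble-slots: 32

Answer: 32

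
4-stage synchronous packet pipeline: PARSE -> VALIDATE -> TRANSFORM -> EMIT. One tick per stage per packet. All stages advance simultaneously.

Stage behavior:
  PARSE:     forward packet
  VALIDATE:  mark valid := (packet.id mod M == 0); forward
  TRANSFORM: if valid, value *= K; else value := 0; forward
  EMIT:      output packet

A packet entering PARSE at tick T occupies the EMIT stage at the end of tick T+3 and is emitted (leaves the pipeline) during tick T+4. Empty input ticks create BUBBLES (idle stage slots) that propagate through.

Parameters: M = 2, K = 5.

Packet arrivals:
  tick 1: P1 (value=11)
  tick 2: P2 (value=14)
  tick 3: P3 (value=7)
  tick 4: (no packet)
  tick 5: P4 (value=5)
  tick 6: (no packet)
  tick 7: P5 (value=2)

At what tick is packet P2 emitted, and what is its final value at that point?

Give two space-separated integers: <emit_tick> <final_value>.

Answer: 6 70

Derivation:
Tick 1: [PARSE:P1(v=11,ok=F), VALIDATE:-, TRANSFORM:-, EMIT:-] out:-; in:P1
Tick 2: [PARSE:P2(v=14,ok=F), VALIDATE:P1(v=11,ok=F), TRANSFORM:-, EMIT:-] out:-; in:P2
Tick 3: [PARSE:P3(v=7,ok=F), VALIDATE:P2(v=14,ok=T), TRANSFORM:P1(v=0,ok=F), EMIT:-] out:-; in:P3
Tick 4: [PARSE:-, VALIDATE:P3(v=7,ok=F), TRANSFORM:P2(v=70,ok=T), EMIT:P1(v=0,ok=F)] out:-; in:-
Tick 5: [PARSE:P4(v=5,ok=F), VALIDATE:-, TRANSFORM:P3(v=0,ok=F), EMIT:P2(v=70,ok=T)] out:P1(v=0); in:P4
Tick 6: [PARSE:-, VALIDATE:P4(v=5,ok=T), TRANSFORM:-, EMIT:P3(v=0,ok=F)] out:P2(v=70); in:-
Tick 7: [PARSE:P5(v=2,ok=F), VALIDATE:-, TRANSFORM:P4(v=25,ok=T), EMIT:-] out:P3(v=0); in:P5
Tick 8: [PARSE:-, VALIDATE:P5(v=2,ok=F), TRANSFORM:-, EMIT:P4(v=25,ok=T)] out:-; in:-
Tick 9: [PARSE:-, VALIDATE:-, TRANSFORM:P5(v=0,ok=F), EMIT:-] out:P4(v=25); in:-
Tick 10: [PARSE:-, VALIDATE:-, TRANSFORM:-, EMIT:P5(v=0,ok=F)] out:-; in:-
Tick 11: [PARSE:-, VALIDATE:-, TRANSFORM:-, EMIT:-] out:P5(v=0); in:-
P2: arrives tick 2, valid=True (id=2, id%2=0), emit tick 6, final value 70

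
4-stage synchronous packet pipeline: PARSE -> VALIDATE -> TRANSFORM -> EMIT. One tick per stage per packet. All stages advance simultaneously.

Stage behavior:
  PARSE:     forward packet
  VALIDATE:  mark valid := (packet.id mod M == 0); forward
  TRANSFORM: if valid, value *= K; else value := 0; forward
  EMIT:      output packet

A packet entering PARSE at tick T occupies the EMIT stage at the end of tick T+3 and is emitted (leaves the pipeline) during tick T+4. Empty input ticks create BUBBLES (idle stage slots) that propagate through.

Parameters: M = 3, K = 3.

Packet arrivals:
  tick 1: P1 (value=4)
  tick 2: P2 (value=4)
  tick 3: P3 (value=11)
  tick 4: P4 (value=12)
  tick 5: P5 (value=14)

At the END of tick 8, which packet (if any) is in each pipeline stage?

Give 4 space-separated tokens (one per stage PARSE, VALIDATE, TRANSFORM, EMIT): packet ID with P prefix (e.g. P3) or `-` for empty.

Answer: - - - P5

Derivation:
Tick 1: [PARSE:P1(v=4,ok=F), VALIDATE:-, TRANSFORM:-, EMIT:-] out:-; in:P1
Tick 2: [PARSE:P2(v=4,ok=F), VALIDATE:P1(v=4,ok=F), TRANSFORM:-, EMIT:-] out:-; in:P2
Tick 3: [PARSE:P3(v=11,ok=F), VALIDATE:P2(v=4,ok=F), TRANSFORM:P1(v=0,ok=F), EMIT:-] out:-; in:P3
Tick 4: [PARSE:P4(v=12,ok=F), VALIDATE:P3(v=11,ok=T), TRANSFORM:P2(v=0,ok=F), EMIT:P1(v=0,ok=F)] out:-; in:P4
Tick 5: [PARSE:P5(v=14,ok=F), VALIDATE:P4(v=12,ok=F), TRANSFORM:P3(v=33,ok=T), EMIT:P2(v=0,ok=F)] out:P1(v=0); in:P5
Tick 6: [PARSE:-, VALIDATE:P5(v=14,ok=F), TRANSFORM:P4(v=0,ok=F), EMIT:P3(v=33,ok=T)] out:P2(v=0); in:-
Tick 7: [PARSE:-, VALIDATE:-, TRANSFORM:P5(v=0,ok=F), EMIT:P4(v=0,ok=F)] out:P3(v=33); in:-
Tick 8: [PARSE:-, VALIDATE:-, TRANSFORM:-, EMIT:P5(v=0,ok=F)] out:P4(v=0); in:-
At end of tick 8: ['-', '-', '-', 'P5']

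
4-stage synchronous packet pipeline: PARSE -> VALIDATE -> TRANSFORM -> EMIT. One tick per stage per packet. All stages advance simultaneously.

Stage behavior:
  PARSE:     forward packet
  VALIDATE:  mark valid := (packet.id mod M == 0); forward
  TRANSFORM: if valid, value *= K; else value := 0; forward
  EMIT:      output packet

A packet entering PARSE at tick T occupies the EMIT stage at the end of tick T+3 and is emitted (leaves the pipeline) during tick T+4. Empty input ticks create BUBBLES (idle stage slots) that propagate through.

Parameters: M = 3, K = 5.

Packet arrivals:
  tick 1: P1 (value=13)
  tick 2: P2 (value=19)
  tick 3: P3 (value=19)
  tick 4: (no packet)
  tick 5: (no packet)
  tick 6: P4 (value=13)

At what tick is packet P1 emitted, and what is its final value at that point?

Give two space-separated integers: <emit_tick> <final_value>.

Answer: 5 0

Derivation:
Tick 1: [PARSE:P1(v=13,ok=F), VALIDATE:-, TRANSFORM:-, EMIT:-] out:-; in:P1
Tick 2: [PARSE:P2(v=19,ok=F), VALIDATE:P1(v=13,ok=F), TRANSFORM:-, EMIT:-] out:-; in:P2
Tick 3: [PARSE:P3(v=19,ok=F), VALIDATE:P2(v=19,ok=F), TRANSFORM:P1(v=0,ok=F), EMIT:-] out:-; in:P3
Tick 4: [PARSE:-, VALIDATE:P3(v=19,ok=T), TRANSFORM:P2(v=0,ok=F), EMIT:P1(v=0,ok=F)] out:-; in:-
Tick 5: [PARSE:-, VALIDATE:-, TRANSFORM:P3(v=95,ok=T), EMIT:P2(v=0,ok=F)] out:P1(v=0); in:-
Tick 6: [PARSE:P4(v=13,ok=F), VALIDATE:-, TRANSFORM:-, EMIT:P3(v=95,ok=T)] out:P2(v=0); in:P4
Tick 7: [PARSE:-, VALIDATE:P4(v=13,ok=F), TRANSFORM:-, EMIT:-] out:P3(v=95); in:-
Tick 8: [PARSE:-, VALIDATE:-, TRANSFORM:P4(v=0,ok=F), EMIT:-] out:-; in:-
Tick 9: [PARSE:-, VALIDATE:-, TRANSFORM:-, EMIT:P4(v=0,ok=F)] out:-; in:-
Tick 10: [PARSE:-, VALIDATE:-, TRANSFORM:-, EMIT:-] out:P4(v=0); in:-
P1: arrives tick 1, valid=False (id=1, id%3=1), emit tick 5, final value 0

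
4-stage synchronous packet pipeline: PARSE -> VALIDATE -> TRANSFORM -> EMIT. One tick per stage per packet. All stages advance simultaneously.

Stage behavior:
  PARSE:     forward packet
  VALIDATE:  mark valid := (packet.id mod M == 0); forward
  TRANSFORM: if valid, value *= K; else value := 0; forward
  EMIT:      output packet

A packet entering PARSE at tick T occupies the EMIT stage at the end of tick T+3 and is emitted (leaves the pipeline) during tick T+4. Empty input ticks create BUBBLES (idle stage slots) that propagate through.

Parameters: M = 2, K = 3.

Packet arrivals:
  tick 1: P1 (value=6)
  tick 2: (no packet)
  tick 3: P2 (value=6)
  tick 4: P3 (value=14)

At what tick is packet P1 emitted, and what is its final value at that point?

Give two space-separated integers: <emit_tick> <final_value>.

Answer: 5 0

Derivation:
Tick 1: [PARSE:P1(v=6,ok=F), VALIDATE:-, TRANSFORM:-, EMIT:-] out:-; in:P1
Tick 2: [PARSE:-, VALIDATE:P1(v=6,ok=F), TRANSFORM:-, EMIT:-] out:-; in:-
Tick 3: [PARSE:P2(v=6,ok=F), VALIDATE:-, TRANSFORM:P1(v=0,ok=F), EMIT:-] out:-; in:P2
Tick 4: [PARSE:P3(v=14,ok=F), VALIDATE:P2(v=6,ok=T), TRANSFORM:-, EMIT:P1(v=0,ok=F)] out:-; in:P3
Tick 5: [PARSE:-, VALIDATE:P3(v=14,ok=F), TRANSFORM:P2(v=18,ok=T), EMIT:-] out:P1(v=0); in:-
Tick 6: [PARSE:-, VALIDATE:-, TRANSFORM:P3(v=0,ok=F), EMIT:P2(v=18,ok=T)] out:-; in:-
Tick 7: [PARSE:-, VALIDATE:-, TRANSFORM:-, EMIT:P3(v=0,ok=F)] out:P2(v=18); in:-
Tick 8: [PARSE:-, VALIDATE:-, TRANSFORM:-, EMIT:-] out:P3(v=0); in:-
P1: arrives tick 1, valid=False (id=1, id%2=1), emit tick 5, final value 0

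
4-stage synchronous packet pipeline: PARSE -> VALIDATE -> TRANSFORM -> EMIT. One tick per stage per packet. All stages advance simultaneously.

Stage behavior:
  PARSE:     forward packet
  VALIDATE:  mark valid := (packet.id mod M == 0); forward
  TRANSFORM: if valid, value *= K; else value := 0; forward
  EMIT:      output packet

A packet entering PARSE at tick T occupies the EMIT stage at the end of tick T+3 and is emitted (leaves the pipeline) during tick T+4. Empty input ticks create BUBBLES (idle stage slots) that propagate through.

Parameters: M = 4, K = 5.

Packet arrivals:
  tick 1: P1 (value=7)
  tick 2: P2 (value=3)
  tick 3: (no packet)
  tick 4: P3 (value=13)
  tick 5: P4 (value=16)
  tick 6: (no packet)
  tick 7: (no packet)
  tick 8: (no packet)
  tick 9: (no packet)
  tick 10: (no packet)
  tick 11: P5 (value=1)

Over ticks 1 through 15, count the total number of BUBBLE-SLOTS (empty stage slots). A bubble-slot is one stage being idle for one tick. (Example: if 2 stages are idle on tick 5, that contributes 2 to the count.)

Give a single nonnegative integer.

Answer: 40

Derivation:
Tick 1: [PARSE:P1(v=7,ok=F), VALIDATE:-, TRANSFORM:-, EMIT:-] out:-; bubbles=3
Tick 2: [PARSE:P2(v=3,ok=F), VALIDATE:P1(v=7,ok=F), TRANSFORM:-, EMIT:-] out:-; bubbles=2
Tick 3: [PARSE:-, VALIDATE:P2(v=3,ok=F), TRANSFORM:P1(v=0,ok=F), EMIT:-] out:-; bubbles=2
Tick 4: [PARSE:P3(v=13,ok=F), VALIDATE:-, TRANSFORM:P2(v=0,ok=F), EMIT:P1(v=0,ok=F)] out:-; bubbles=1
Tick 5: [PARSE:P4(v=16,ok=F), VALIDATE:P3(v=13,ok=F), TRANSFORM:-, EMIT:P2(v=0,ok=F)] out:P1(v=0); bubbles=1
Tick 6: [PARSE:-, VALIDATE:P4(v=16,ok=T), TRANSFORM:P3(v=0,ok=F), EMIT:-] out:P2(v=0); bubbles=2
Tick 7: [PARSE:-, VALIDATE:-, TRANSFORM:P4(v=80,ok=T), EMIT:P3(v=0,ok=F)] out:-; bubbles=2
Tick 8: [PARSE:-, VALIDATE:-, TRANSFORM:-, EMIT:P4(v=80,ok=T)] out:P3(v=0); bubbles=3
Tick 9: [PARSE:-, VALIDATE:-, TRANSFORM:-, EMIT:-] out:P4(v=80); bubbles=4
Tick 10: [PARSE:-, VALIDATE:-, TRANSFORM:-, EMIT:-] out:-; bubbles=4
Tick 11: [PARSE:P5(v=1,ok=F), VALIDATE:-, TRANSFORM:-, EMIT:-] out:-; bubbles=3
Tick 12: [PARSE:-, VALIDATE:P5(v=1,ok=F), TRANSFORM:-, EMIT:-] out:-; bubbles=3
Tick 13: [PARSE:-, VALIDATE:-, TRANSFORM:P5(v=0,ok=F), EMIT:-] out:-; bubbles=3
Tick 14: [PARSE:-, VALIDATE:-, TRANSFORM:-, EMIT:P5(v=0,ok=F)] out:-; bubbles=3
Tick 15: [PARSE:-, VALIDATE:-, TRANSFORM:-, EMIT:-] out:P5(v=0); bubbles=4
Total bubble-slots: 40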